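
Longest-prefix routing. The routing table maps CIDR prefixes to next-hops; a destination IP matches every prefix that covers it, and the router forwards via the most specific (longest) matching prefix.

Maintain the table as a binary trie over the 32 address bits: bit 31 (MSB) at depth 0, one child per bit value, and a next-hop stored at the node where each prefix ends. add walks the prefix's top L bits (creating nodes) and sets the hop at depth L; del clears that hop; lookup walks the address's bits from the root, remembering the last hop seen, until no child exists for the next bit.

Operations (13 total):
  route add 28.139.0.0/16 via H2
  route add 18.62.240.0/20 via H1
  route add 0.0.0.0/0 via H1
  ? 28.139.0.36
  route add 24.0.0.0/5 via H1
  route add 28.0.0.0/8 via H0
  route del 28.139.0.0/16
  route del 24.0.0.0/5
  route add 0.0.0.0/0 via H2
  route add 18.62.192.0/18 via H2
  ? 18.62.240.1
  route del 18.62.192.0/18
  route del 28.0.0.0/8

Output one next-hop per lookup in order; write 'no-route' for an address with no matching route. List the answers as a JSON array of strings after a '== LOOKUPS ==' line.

Trace:
  add 28.139.0.0/16 -> H2 at depth 16
  add 18.62.240.0/20 -> H1 at depth 20
  add 0.0.0.0/0 -> H1 at depth 0
  ? 28.139.0.36  path d0:H1→d1:-→d2:-→d3:-→d4:-→d5:-→d6:-→d7:-→d8:-→d9:-→d10:-→d11:-→d12:-→d13:-→d14:-→d15:-→d16:H2  best=H2
  add 24.0.0.0/5 -> H1 at depth 5
  add 28.0.0.0/8 -> H0 at depth 8
  del 28.139.0.0/16 (clear depth 16)
  del 24.0.0.0/5 (clear depth 5)
  add 0.0.0.0/0 -> H2 at depth 0
  add 18.62.192.0/18 -> H2 at depth 18
  ? 18.62.240.1  path d0:H2→d1:-→d2:-→d3:-→d4:-→d5:-→d6:-→d7:-→d8:-→d9:-→d10:-→d11:-→d12:-→d13:-→d14:-→d15:-→d16:-→d17:-→d18:H2→d19:-→d20:H1  best=H1
  del 18.62.192.0/18 (clear depth 18)
  del 28.0.0.0/8 (clear depth 8)

== LOOKUPS ==
["H2","H1"]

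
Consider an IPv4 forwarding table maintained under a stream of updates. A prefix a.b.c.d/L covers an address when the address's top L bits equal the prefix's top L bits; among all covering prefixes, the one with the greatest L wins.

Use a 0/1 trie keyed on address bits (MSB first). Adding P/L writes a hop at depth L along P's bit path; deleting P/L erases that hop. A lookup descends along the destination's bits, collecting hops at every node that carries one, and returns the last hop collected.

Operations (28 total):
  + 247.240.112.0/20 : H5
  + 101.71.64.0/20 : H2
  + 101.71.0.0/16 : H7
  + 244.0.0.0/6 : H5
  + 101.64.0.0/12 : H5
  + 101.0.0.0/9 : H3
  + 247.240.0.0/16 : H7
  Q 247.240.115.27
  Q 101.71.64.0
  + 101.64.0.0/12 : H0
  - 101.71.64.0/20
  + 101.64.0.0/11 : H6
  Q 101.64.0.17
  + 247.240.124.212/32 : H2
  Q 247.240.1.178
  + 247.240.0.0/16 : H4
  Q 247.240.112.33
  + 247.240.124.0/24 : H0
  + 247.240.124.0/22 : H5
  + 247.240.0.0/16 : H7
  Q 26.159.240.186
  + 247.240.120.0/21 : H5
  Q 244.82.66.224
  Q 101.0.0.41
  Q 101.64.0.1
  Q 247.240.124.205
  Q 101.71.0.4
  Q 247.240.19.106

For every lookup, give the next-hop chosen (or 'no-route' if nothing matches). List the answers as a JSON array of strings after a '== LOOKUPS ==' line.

Trace:
  add 247.240.112.0/20 -> H5 at depth 20
  add 101.71.64.0/20 -> H2 at depth 20
  add 101.71.0.0/16 -> H7 at depth 16
  add 244.0.0.0/6 -> H5 at depth 6
  add 101.64.0.0/12 -> H5 at depth 12
  add 101.0.0.0/9 -> H3 at depth 9
  add 247.240.0.0/16 -> H7 at depth 16
  ? 247.240.115.27  path d0:-→d1:-→d2:-→d3:-→d4:-→d5:-→d6:H5→d7:-→d8:-→d9:-→d10:-→d11:-→d12:-→d13:-→d14:-→d15:-→d16:H7→d17:-→d18:-→d19:-→d20:H5  best=H5
  ? 101.71.64.0  path d0:-→d1:-→d2:-→d3:-→d4:-→d5:-→d6:-→d7:-→d8:-→d9:H3→d10:-→d11:-→d12:H5→d13:-→d14:-→d15:-→d16:H7→d17:-→d18:-→d19:-→d20:H2  best=H2
  add 101.64.0.0/12 -> H0 at depth 12
  - 101.71.64.0/20 clear@20
  add 101.64.0.0/11 -> H6 at depth 11
  ? 101.64.0.17  path d0:-→d1:-→d2:-→d3:-→d4:-→d5:-→d6:-→d7:-→d8:-→d9:H3→d10:-→d11:H6→d12:H0→d13:-  best=H0
  add 247.240.124.212/32 -> H2 at depth 32
  ? 247.240.1.178  path d0:-→d1:-→d2:-→d3:-→d4:-→d5:-→d6:H5→d7:-→d8:-→d9:-→d10:-→d11:-→d12:-→d13:-→d14:-→d15:-→d16:H7→d17:-  best=H7
  add 247.240.0.0/16 -> H4 at depth 16
  ? 247.240.112.33  path d0:-→d1:-→d2:-→d3:-→d4:-→d5:-→d6:H5→d7:-→d8:-→d9:-→d10:-→d11:-→d12:-→d13:-→d14:-→d15:-→d16:H4→d17:-→d18:-→d19:-→d20:H5  best=H5
  add 247.240.124.0/24 -> H0 at depth 24
  add 247.240.124.0/22 -> H5 at depth 22
  add 247.240.0.0/16 -> H7 at depth 16
  ? 26.159.240.186  path d0:-→d1:-  best=no-route
  add 247.240.120.0/21 -> H5 at depth 21
  ? 244.82.66.224  path d0:-→d1:-→d2:-→d3:-→d4:-→d5:-→d6:H5  best=H5
  ? 101.0.0.41  path d0:-→d1:-→d2:-→d3:-→d4:-→d5:-→d6:-→d7:-→d8:-→d9:H3  best=H3
  ? 101.64.0.1  path d0:-→d1:-→d2:-→d3:-→d4:-→d5:-→d6:-→d7:-→d8:-→d9:H3→d10:-→d11:H6→d12:H0→d13:-  best=H0
  ? 247.240.124.205  path d0:-→d1:-→d2:-→d3:-→d4:-→d5:-→d6:H5→d7:-→d8:-→d9:-→d10:-→d11:-→d12:-→d13:-→d14:-→d15:-→d16:H7→d17:-→d18:-→d19:-→d20:H5→d21:H5→d22:H5→d23:-→d24:H0→d25:-→d26:-→d27:-  best=H0
  ? 101.71.0.4  path d0:-→d1:-→d2:-→d3:-→d4:-→d5:-→d6:-→d7:-→d8:-→d9:H3→d10:-→d11:H6→d12:H0→d13:-→d14:-→d15:-→d16:H7→d17:-  best=H7
  ? 247.240.19.106  path d0:-→d1:-→d2:-→d3:-→d4:-→d5:-→d6:H5→d7:-→d8:-→d9:-→d10:-→d11:-→d12:-→d13:-→d14:-→d15:-→d16:H7→d17:-  best=H7

== LOOKUPS ==
["H5","H2","H0","H7","H5","no-route","H5","H3","H0","H0","H7","H7"]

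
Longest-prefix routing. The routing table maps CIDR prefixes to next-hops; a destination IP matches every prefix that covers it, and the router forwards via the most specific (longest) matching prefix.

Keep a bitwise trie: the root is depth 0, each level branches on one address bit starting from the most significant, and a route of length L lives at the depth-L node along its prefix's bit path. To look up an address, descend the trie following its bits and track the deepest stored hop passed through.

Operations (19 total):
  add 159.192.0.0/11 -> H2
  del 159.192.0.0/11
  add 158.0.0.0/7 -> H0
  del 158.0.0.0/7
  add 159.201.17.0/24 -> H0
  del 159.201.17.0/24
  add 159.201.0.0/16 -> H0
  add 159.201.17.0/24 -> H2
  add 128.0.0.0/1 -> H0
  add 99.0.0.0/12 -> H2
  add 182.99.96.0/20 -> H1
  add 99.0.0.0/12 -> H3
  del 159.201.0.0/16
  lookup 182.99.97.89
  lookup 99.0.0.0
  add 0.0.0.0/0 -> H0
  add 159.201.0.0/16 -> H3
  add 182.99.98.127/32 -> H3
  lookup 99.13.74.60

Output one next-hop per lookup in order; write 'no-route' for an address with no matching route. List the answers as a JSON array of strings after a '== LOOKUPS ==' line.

Trace:
  add 159.192.0.0/11 -> H2 at depth 11
  del 159.192.0.0/11 (clear depth 11)
  add 158.0.0.0/7 -> H0 at depth 7
  del 158.0.0.0/7 (clear depth 7)
  add 159.201.17.0/24 -> H0 at depth 24
  del 159.201.17.0/24 (clear depth 24)
  add 159.201.0.0/16 -> H0 at depth 16
  add 159.201.17.0/24 -> H2 at depth 24
  add 128.0.0.0/1 -> H0 at depth 1
  add 99.0.0.0/12 -> H2 at depth 12
  add 182.99.96.0/20 -> H1 at depth 20
  add 99.0.0.0/12 -> H3 at depth 12
  del 159.201.0.0/16 (clear depth 16)
  ? 182.99.97.89  path d0:-→d1:H0→d2:-→d3:-→d4:-→d5:-→d6:-→d7:-→d8:-→d9:-→d10:-→d11:-→d12:-→d13:-→d14:-→d15:-→d16:-→d17:-→d18:-→d19:-→d20:H1  best=H1
  ? 99.0.0.0  path d0:-→d1:-→d2:-→d3:-→d4:-→d5:-→d6:-→d7:-→d8:-→d9:-→d10:-→d11:-→d12:H3  best=H3
  add 0.0.0.0/0 -> H0 at depth 0
  add 159.201.0.0/16 -> H3 at depth 16
  add 182.99.98.127/32 -> H3 at depth 32
  ? 99.13.74.60  path d0:H0→d1:-→d2:-→d3:-→d4:-→d5:-→d6:-→d7:-→d8:-→d9:-→d10:-→d11:-→d12:H3  best=H3

== LOOKUPS ==
["H1","H3","H3"]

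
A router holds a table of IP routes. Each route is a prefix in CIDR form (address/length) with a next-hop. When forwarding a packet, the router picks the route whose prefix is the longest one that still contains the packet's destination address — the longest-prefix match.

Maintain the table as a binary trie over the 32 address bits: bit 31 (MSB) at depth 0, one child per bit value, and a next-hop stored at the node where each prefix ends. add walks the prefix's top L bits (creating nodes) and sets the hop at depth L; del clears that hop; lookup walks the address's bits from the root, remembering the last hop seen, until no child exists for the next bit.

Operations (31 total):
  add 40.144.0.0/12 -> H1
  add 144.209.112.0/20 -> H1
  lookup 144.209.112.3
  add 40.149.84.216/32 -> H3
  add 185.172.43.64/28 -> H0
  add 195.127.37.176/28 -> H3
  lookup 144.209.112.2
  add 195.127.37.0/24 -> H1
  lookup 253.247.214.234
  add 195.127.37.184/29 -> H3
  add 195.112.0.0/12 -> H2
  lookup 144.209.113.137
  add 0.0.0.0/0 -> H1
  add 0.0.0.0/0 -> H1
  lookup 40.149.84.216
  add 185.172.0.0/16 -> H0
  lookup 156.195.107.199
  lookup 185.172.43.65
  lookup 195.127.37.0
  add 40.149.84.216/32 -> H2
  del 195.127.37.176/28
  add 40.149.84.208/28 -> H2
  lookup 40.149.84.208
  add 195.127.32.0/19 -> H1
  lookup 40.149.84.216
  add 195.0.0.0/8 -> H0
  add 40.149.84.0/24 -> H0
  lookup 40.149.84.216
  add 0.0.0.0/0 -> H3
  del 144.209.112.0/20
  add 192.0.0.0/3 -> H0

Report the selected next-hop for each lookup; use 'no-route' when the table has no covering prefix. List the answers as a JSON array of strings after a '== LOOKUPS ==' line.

Trace:
  + 40.144.0.0/12 (H1) depth=12
  + 144.209.112.0/20 (H1) depth=20
  ? 144.209.112.3  path d0:-→d1:-→d2:-→d3:-→d4:-→d5:-→d6:-→d7:-→d8:-→d9:-→d10:-→d11:-→d12:-→d13:-→d14:-→d15:-→d16:-→d17:-→d18:-→d19:-→d20:H1  best=H1
  + 40.149.84.216/32 (H3) depth=32
  + 185.172.43.64/28 (H0) depth=28
  + 195.127.37.176/28 (H3) depth=28
  ? 144.209.112.2  path d0:-→d1:-→d2:-→d3:-→d4:-→d5:-→d6:-→d7:-→d8:-→d9:-→d10:-→d11:-→d12:-→d13:-→d14:-→d15:-→d16:-→d17:-→d18:-→d19:-→d20:H1  best=H1
  + 195.127.37.0/24 (H1) depth=24
  ? 253.247.214.234  path d0:-→d1:-→d2:-  best=no-route
  + 195.127.37.184/29 (H3) depth=29
  + 195.112.0.0/12 (H2) depth=12
  ? 144.209.113.137  path d0:-→d1:-→d2:-→d3:-→d4:-→d5:-→d6:-→d7:-→d8:-→d9:-→d10:-→d11:-→d12:-→d13:-→d14:-→d15:-→d16:-→d17:-→d18:-→d19:-→d20:H1  best=H1
  + 0.0.0.0/0 (H1) depth=0
  + 0.0.0.0/0 (H1) depth=0
  ? 40.149.84.216  path d0:H1→d1:-→d2:-→d3:-→d4:-→d5:-→d6:-→d7:-→d8:-→d9:-→d10:-→d11:-→d12:H1→d13:-→d14:-→d15:-→d16:-→d17:-→d18:-→d19:-→d20:-→d21:-→d22:-→d23:-→d24:-→d25:-→d26:-→d27:-→d28:-→d29:-→d30:-→d31:-→d32:H3  best=H3
  + 185.172.0.0/16 (H0) depth=16
  ? 156.195.107.199  path d0:H1→d1:-→d2:-→d3:-→d4:-  best=H1
  ? 185.172.43.65  path d0:H1→d1:-→d2:-→d3:-→d4:-→d5:-→d6:-→d7:-→d8:-→d9:-→d10:-→d11:-→d12:-→d13:-→d14:-→d15:-→d16:H0→d17:-→d18:-→d19:-→d20:-→d21:-→d22:-→d23:-→d24:-→d25:-→d26:-→d27:-→d28:H0  best=H0
  ? 195.127.37.0  path d0:H1→d1:-→d2:-→d3:-→d4:-→d5:-→d6:-→d7:-→d8:-→d9:-→d10:-→d11:-→d12:H2→d13:-→d14:-→d15:-→d16:-→d17:-→d18:-→d19:-→d20:-→d21:-→d22:-→d23:-→d24:H1  best=H1
  + 40.149.84.216/32 (H2) depth=32
  del 195.127.37.176/28 (clear depth 28)
  + 40.149.84.208/28 (H2) depth=28
  ? 40.149.84.208  path d0:H1→d1:-→d2:-→d3:-→d4:-→d5:-→d6:-→d7:-→d8:-→d9:-→d10:-→d11:-→d12:H1→d13:-→d14:-→d15:-→d16:-→d17:-→d18:-→d19:-→d20:-→d21:-→d22:-→d23:-→d24:-→d25:-→d26:-→d27:-→d28:H2  best=H2
  + 195.127.32.0/19 (H1) depth=19
  ? 40.149.84.216  path d0:H1→d1:-→d2:-→d3:-→d4:-→d5:-→d6:-→d7:-→d8:-→d9:-→d10:-→d11:-→d12:H1→d13:-→d14:-→d15:-→d16:-→d17:-→d18:-→d19:-→d20:-→d21:-→d22:-→d23:-→d24:-→d25:-→d26:-→d27:-→d28:H2→d29:-→d30:-→d31:-→d32:H2  best=H2
  + 195.0.0.0/8 (H0) depth=8
  + 40.149.84.0/24 (H0) depth=24
  ? 40.149.84.216  path d0:H1→d1:-→d2:-→d3:-→d4:-→d5:-→d6:-→d7:-→d8:-→d9:-→d10:-→d11:-→d12:H1→d13:-→d14:-→d15:-→d16:-→d17:-→d18:-→d19:-→d20:-→d21:-→d22:-→d23:-→d24:H0→d25:-→d26:-→d27:-→d28:H2→d29:-→d30:-→d31:-→d32:H2  best=H2
  + 0.0.0.0/0 (H3) depth=0
  del 144.209.112.0/20 (clear depth 20)
  + 192.0.0.0/3 (H0) depth=3

== LOOKUPS ==
["H1","H1","no-route","H1","H3","H1","H0","H1","H2","H2","H2"]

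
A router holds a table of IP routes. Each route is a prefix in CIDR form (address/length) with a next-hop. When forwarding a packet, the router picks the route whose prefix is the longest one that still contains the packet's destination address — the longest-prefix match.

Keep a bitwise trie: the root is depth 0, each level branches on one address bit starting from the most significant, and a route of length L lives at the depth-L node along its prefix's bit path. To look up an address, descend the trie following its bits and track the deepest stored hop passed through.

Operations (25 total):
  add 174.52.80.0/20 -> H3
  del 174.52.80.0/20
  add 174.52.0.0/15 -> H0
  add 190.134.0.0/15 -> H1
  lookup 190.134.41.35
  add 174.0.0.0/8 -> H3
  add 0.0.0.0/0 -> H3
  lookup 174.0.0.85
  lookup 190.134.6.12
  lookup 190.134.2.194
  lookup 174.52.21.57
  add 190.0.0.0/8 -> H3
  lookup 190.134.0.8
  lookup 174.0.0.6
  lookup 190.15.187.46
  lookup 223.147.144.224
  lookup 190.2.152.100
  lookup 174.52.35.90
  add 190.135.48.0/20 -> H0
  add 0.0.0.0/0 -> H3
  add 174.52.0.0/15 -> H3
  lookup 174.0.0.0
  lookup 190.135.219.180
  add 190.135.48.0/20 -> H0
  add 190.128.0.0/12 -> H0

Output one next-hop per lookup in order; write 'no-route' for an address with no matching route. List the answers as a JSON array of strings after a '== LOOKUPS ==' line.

Trace:
  add 174.52.80.0/20 -> H3 at depth 20
  del 174.52.80.0/20 (clear depth 20)
  add 174.52.0.0/15 -> H0 at depth 15
  add 190.134.0.0/15 -> H1 at depth 15
  lookup 190.134.41.35: bits 101111101000011 walk d0:-→d1:-→d2:-→d3:-→d4:-→d5:-→d6:-→d7:-→d8:-→d9:-→d10:-→d11:-→d12:-→d13:-→d14:-→d15:H1 -> H1
  add 174.0.0.0/8 -> H3 at depth 8
  add 0.0.0.0/0 -> H3 at depth 0
  lookup 174.0.0.85: bits 1010111000 walk d0:H3→d1:-→d2:-→d3:-→d4:-→d5:-→d6:-→d7:-→d8:H3→d9:-→d10:- -> H3
  lookup 190.134.6.12: bits 101111101000011 walk d0:H3→d1:-→d2:-→d3:-→d4:-→d5:-→d6:-→d7:-→d8:-→d9:-→d10:-→d11:-→d12:-→d13:-→d14:-→d15:H1 -> H1
  lookup 190.134.2.194: bits 101111101000011 walk d0:H3→d1:-→d2:-→d3:-→d4:-→d5:-→d6:-→d7:-→d8:-→d9:-→d10:-→d11:-→d12:-→d13:-→d14:-→d15:H1 -> H1
  lookup 174.52.21.57: bits 10101110001101000 walk d0:H3→d1:-→d2:-→d3:-→d4:-→d5:-→d6:-→d7:-→d8:H3→d9:-→d10:-→d11:-→d12:-→d13:-→d14:-→d15:H0→d16:-→d17:- -> H0
  add 190.0.0.0/8 -> H3 at depth 8
  lookup 190.134.0.8: bits 101111101000011 walk d0:H3→d1:-→d2:-→d3:-→d4:-→d5:-→d6:-→d7:-→d8:H3→d9:-→d10:-→d11:-→d12:-→d13:-→d14:-→d15:H1 -> H1
  lookup 174.0.0.6: bits 1010111000 walk d0:H3→d1:-→d2:-→d3:-→d4:-→d5:-→d6:-→d7:-→d8:H3→d9:-→d10:- -> H3
  lookup 190.15.187.46: bits 10111110 walk d0:H3→d1:-→d2:-→d3:-→d4:-→d5:-→d6:-→d7:-→d8:H3 -> H3
  lookup 223.147.144.224: bits 1 walk d0:H3→d1:- -> H3
  lookup 190.2.152.100: bits 10111110 walk d0:H3→d1:-→d2:-→d3:-→d4:-→d5:-→d6:-→d7:-→d8:H3 -> H3
  lookup 174.52.35.90: bits 10101110001101000 walk d0:H3→d1:-→d2:-→d3:-→d4:-→d5:-→d6:-→d7:-→d8:H3→d9:-→d10:-→d11:-→d12:-→d13:-→d14:-→d15:H0→d16:-→d17:- -> H0
  add 190.135.48.0/20 -> H0 at depth 20
  add 0.0.0.0/0 -> H3 at depth 0
  add 174.52.0.0/15 -> H3 at depth 15
  lookup 174.0.0.0: bits 1010111000 walk d0:H3→d1:-→d2:-→d3:-→d4:-→d5:-→d6:-→d7:-→d8:H3→d9:-→d10:- -> H3
  lookup 190.135.219.180: bits 1011111010000111 walk d0:H3→d1:-→d2:-→d3:-→d4:-→d5:-→d6:-→d7:-→d8:H3→d9:-→d10:-→d11:-→d12:-→d13:-→d14:-→d15:H1→d16:- -> H1
  add 190.135.48.0/20 -> H0 at depth 20
  add 190.128.0.0/12 -> H0 at depth 12

== LOOKUPS ==
["H1","H3","H1","H1","H0","H1","H3","H3","H3","H3","H0","H3","H1"]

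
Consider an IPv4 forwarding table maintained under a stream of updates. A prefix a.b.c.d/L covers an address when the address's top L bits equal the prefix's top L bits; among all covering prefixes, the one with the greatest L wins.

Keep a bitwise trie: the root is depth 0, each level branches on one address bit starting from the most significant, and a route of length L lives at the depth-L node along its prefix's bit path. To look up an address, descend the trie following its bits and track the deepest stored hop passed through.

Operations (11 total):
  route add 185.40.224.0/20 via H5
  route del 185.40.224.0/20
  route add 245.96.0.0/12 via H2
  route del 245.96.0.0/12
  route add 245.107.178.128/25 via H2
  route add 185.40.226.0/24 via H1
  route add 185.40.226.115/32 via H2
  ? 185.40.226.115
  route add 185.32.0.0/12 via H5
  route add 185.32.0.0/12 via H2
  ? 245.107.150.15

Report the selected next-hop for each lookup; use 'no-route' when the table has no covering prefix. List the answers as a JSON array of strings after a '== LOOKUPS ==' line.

Trace:
  add 185.40.224.0/20 -> H5 at depth 20
  del 185.40.224.0/20 (clear depth 20)
  add 245.96.0.0/12 -> H2 at depth 12
  del 245.96.0.0/12 (clear depth 12)
  add 245.107.178.128/25 -> H2 at depth 25
  add 185.40.226.0/24 -> H1 at depth 24
  add 185.40.226.115/32 -> H2 at depth 32
  Q 185.40.226.115: descend 10111001001010001110001001110011 ; hops seen [H1,H2] ; pick H2
  add 185.32.0.0/12 -> H5 at depth 12
  add 185.32.0.0/12 -> H2 at depth 12
  Q 245.107.150.15: descend 111101010110101110 ; hops seen [∅] ; pick no-route

== LOOKUPS ==
["H2","no-route"]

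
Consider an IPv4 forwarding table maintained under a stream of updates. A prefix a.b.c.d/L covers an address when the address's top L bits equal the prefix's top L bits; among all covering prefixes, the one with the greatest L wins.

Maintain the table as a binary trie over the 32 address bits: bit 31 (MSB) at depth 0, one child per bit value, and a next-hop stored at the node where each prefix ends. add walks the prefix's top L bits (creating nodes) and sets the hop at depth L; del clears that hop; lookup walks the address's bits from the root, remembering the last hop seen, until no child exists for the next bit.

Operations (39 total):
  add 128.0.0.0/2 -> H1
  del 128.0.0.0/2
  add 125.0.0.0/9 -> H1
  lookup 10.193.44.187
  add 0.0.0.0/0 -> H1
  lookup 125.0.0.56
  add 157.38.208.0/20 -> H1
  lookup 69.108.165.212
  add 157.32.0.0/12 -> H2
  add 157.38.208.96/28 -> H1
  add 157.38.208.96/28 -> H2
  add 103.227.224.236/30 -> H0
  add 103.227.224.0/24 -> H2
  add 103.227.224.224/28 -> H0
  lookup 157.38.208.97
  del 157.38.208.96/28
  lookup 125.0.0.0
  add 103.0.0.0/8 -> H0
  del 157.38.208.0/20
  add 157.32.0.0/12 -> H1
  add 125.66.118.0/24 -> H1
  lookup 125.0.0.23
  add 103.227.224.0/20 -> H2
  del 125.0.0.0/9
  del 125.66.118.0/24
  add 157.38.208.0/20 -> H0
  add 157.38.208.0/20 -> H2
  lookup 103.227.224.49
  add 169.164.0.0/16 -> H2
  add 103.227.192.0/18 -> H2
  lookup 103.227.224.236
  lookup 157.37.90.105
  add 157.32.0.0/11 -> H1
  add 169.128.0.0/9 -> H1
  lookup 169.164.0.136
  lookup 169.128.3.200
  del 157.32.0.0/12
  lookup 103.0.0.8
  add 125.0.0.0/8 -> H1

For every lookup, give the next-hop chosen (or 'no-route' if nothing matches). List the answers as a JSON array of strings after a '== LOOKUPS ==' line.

Process each operation:
  add 128.0.0.0/2 -> H1 at depth 2
  del 128.0.0.0/2 (clear depth 2)
  add 125.0.0.0/9 -> H1 at depth 9
  ? 10.193.44.187  path d0:-→d1:-  best=no-route
  add 0.0.0.0/0 -> H1 at depth 0
  ? 125.0.0.56  path d0:H1→d1:-→d2:-→d3:-→d4:-→d5:-→d6:-→d7:-→d8:-→d9:H1  best=H1
  add 157.38.208.0/20 -> H1 at depth 20
  ? 69.108.165.212  path d0:H1→d1:-→d2:-  best=H1
  add 157.32.0.0/12 -> H2 at depth 12
  add 157.38.208.96/28 -> H1 at depth 28
  add 157.38.208.96/28 -> H2 at depth 28
  add 103.227.224.236/30 -> H0 at depth 30
  add 103.227.224.0/24 -> H2 at depth 24
  add 103.227.224.224/28 -> H0 at depth 28
  ? 157.38.208.97  path d0:H1→d1:-→d2:-→d3:-→d4:-→d5:-→d6:-→d7:-→d8:-→d9:-→d10:-→d11:-→d12:H2→d13:-→d14:-→d15:-→d16:-→d17:-→d18:-→d19:-→d20:H1→d21:-→d22:-→d23:-→d24:-→d25:-→d26:-→d27:-→d28:H2  best=H2
  del 157.38.208.96/28 (clear depth 28)
  ? 125.0.0.0  path d0:H1→d1:-→d2:-→d3:-→d4:-→d5:-→d6:-→d7:-→d8:-→d9:H1  best=H1
  add 103.0.0.0/8 -> H0 at depth 8
  del 157.38.208.0/20 (clear depth 20)
  add 157.32.0.0/12 -> H1 at depth 12
  add 125.66.118.0/24 -> H1 at depth 24
  ? 125.0.0.23  path d0:H1→d1:-→d2:-→d3:-→d4:-→d5:-→d6:-→d7:-→d8:-→d9:H1  best=H1
  add 103.227.224.0/20 -> H2 at depth 20
  del 125.0.0.0/9 (clear depth 9)
  del 125.66.118.0/24 (clear depth 24)
  add 157.38.208.0/20 -> H0 at depth 20
  add 157.38.208.0/20 -> H2 at depth 20
  ? 103.227.224.49  path d0:H1→d1:-→d2:-→d3:-→d4:-→d5:-→d6:-→d7:-→d8:H0→d9:-→d10:-→d11:-→d12:-→d13:-→d14:-→d15:-→d16:-→d17:-→d18:-→d19:-→d20:H2→d21:-→d22:-→d23:-→d24:H2  best=H2
  add 169.164.0.0/16 -> H2 at depth 16
  add 103.227.192.0/18 -> H2 at depth 18
  ? 103.227.224.236  path d0:H1→d1:-→d2:-→d3:-→d4:-→d5:-→d6:-→d7:-→d8:H0→d9:-→d10:-→d11:-→d12:-→d13:-→d14:-→d15:-→d16:-→d17:-→d18:H2→d19:-→d20:H2→d21:-→d22:-→d23:-→d24:H2→d25:-→d26:-→d27:-→d28:H0→d29:-→d30:H0  best=H0
  ? 157.37.90.105  path d0:H1→d1:-→d2:-→d3:-→d4:-→d5:-→d6:-→d7:-→d8:-→d9:-→d10:-→d11:-→d12:H1→d13:-→d14:-  best=H1
  add 157.32.0.0/11 -> H1 at depth 11
  add 169.128.0.0/9 -> H1 at depth 9
  ? 169.164.0.136  path d0:H1→d1:-→d2:-→d3:-→d4:-→d5:-→d6:-→d7:-→d8:-→d9:H1→d10:-→d11:-→d12:-→d13:-→d14:-→d15:-→d16:H2  best=H2
  ? 169.128.3.200  path d0:H1→d1:-→d2:-→d3:-→d4:-→d5:-→d6:-→d7:-→d8:-→d9:H1→d10:-  best=H1
  del 157.32.0.0/12 (clear depth 12)
  ? 103.0.0.8  path d0:H1→d1:-→d2:-→d3:-→d4:-→d5:-→d6:-→d7:-→d8:H0  best=H0
  add 125.0.0.0/8 -> H1 at depth 8

== LOOKUPS ==
["no-route","H1","H1","H2","H1","H1","H2","H0","H1","H2","H1","H0"]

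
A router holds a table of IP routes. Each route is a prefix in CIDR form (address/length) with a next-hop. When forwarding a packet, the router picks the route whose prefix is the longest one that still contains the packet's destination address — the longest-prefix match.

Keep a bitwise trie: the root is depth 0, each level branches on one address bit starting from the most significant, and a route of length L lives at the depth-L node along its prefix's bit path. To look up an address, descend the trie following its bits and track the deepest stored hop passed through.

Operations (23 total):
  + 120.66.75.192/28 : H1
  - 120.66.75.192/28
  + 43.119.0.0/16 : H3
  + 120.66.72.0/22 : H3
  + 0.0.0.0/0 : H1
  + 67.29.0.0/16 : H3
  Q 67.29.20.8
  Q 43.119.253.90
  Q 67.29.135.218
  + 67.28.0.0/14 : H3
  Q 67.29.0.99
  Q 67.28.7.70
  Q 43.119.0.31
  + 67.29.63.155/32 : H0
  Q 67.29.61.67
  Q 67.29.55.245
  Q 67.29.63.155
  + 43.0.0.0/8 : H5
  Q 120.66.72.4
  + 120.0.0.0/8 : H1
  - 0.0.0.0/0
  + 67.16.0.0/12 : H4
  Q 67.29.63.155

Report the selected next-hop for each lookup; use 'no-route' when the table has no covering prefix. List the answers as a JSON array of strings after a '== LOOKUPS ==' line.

Process each operation:
  add 120.66.75.192/28 -> H1 at depth 28
  - 120.66.75.192/28 clear@28
  add 43.119.0.0/16 -> H3 at depth 16
  add 120.66.72.0/22 -> H3 at depth 22
  add 0.0.0.0/0 -> H1 at depth 0
  add 67.29.0.0/16 -> H3 at depth 16
  Q 67.29.20.8: descend 0100001100011101 ; hops seen [H1,H3] ; pick H3
  Q 43.119.253.90: descend 0010101101110111 ; hops seen [H1,H3] ; pick H3
  Q 67.29.135.218: descend 0100001100011101 ; hops seen [H1,H3] ; pick H3
  add 67.28.0.0/14 -> H3 at depth 14
  Q 67.29.0.99: descend 0100001100011101 ; hops seen [H1,H3,H3] ; pick H3
  Q 67.28.7.70: descend 010000110001110 ; hops seen [H1,H3] ; pick H3
  Q 43.119.0.31: descend 0010101101110111 ; hops seen [H1,H3] ; pick H3
  add 67.29.63.155/32 -> H0 at depth 32
  Q 67.29.61.67: descend 0100001100011101001111 ; hops seen [H1,H3,H3] ; pick H3
  Q 67.29.55.245: descend 01000011000111010011 ; hops seen [H1,H3,H3] ; pick H3
  Q 67.29.63.155: descend 01000011000111010011111110011011 ; hops seen [H1,H3,H3,H0] ; pick H0
  add 43.0.0.0/8 -> H5 at depth 8
  Q 120.66.72.4: descend 0111100001000010010010 ; hops seen [H1,H3] ; pick H3
  add 120.0.0.0/8 -> H1 at depth 8
  - 0.0.0.0/0 clear@0
  add 67.16.0.0/12 -> H4 at depth 12
  Q 67.29.63.155: descend 01000011000111010011111110011011 ; hops seen [H4,H3,H3,H0] ; pick H0

== LOOKUPS ==
["H3","H3","H3","H3","H3","H3","H3","H3","H0","H3","H0"]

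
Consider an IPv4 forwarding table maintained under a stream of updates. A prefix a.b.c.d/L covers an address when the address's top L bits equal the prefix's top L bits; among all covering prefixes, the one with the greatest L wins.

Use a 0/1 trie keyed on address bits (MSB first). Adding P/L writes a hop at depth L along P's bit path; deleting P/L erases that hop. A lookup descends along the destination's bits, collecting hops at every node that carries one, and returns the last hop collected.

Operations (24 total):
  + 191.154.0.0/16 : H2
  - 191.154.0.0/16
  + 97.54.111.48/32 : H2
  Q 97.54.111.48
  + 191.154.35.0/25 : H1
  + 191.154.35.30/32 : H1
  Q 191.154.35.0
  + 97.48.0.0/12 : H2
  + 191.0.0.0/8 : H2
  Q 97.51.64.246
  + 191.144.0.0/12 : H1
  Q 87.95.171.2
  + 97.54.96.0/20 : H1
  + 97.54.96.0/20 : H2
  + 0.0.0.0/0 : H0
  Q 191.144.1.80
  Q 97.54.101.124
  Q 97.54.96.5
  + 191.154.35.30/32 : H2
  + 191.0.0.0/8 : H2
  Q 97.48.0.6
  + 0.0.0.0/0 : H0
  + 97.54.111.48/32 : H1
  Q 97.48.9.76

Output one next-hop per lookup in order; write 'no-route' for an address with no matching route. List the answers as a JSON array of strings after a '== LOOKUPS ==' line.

Trace:
  + 191.154.0.0/16 (H2) depth=16
  del 191.154.0.0/16 (clear depth 16)
  + 97.54.111.48/32 (H2) depth=32
  ? 97.54.111.48  path d0:-→d1:-→d2:-→d3:-→d4:-→d5:-→d6:-→d7:-→d8:-→d9:-→d10:-→d11:-→d12:-→d13:-→d14:-→d15:-→d16:-→d17:-→d18:-→d19:-→d20:-→d21:-→d22:-→d23:-→d24:-→d25:-→d26:-→d27:-→d28:-→d29:-→d30:-→d31:-→d32:H2  best=H2
  + 191.154.35.0/25 (H1) depth=25
  + 191.154.35.30/32 (H1) depth=32
  ? 191.154.35.0  path d0:-→d1:-→d2:-→d3:-→d4:-→d5:-→d6:-→d7:-→d8:-→d9:-→d10:-→d11:-→d12:-→d13:-→d14:-→d15:-→d16:-→d17:-→d18:-→d19:-→d20:-→d21:-→d22:-→d23:-→d24:-→d25:H1→d26:-→d27:-  best=H1
  + 97.48.0.0/12 (H2) depth=12
  + 191.0.0.0/8 (H2) depth=8
  ? 97.51.64.246  path d0:-→d1:-→d2:-→d3:-→d4:-→d5:-→d6:-→d7:-→d8:-→d9:-→d10:-→d11:-→d12:H2→d13:-  best=H2
  + 191.144.0.0/12 (H1) depth=12
  ? 87.95.171.2  path d0:-→d1:-→d2:-  best=no-route
  + 97.54.96.0/20 (H1) depth=20
  + 97.54.96.0/20 (H2) depth=20
  + 0.0.0.0/0 (H0) depth=0
  ? 191.144.1.80  path d0:H0→d1:-→d2:-→d3:-→d4:-→d5:-→d6:-→d7:-→d8:H2→d9:-→d10:-→d11:-→d12:H1  best=H1
  ? 97.54.101.124  path d0:H0→d1:-→d2:-→d3:-→d4:-→d5:-→d6:-→d7:-→d8:-→d9:-→d10:-→d11:-→d12:H2→d13:-→d14:-→d15:-→d16:-→d17:-→d18:-→d19:-→d20:H2  best=H2
  ? 97.54.96.5  path d0:H0→d1:-→d2:-→d3:-→d4:-→d5:-→d6:-→d7:-→d8:-→d9:-→d10:-→d11:-→d12:H2→d13:-→d14:-→d15:-→d16:-→d17:-→d18:-→d19:-→d20:H2  best=H2
  + 191.154.35.30/32 (H2) depth=32
  + 191.0.0.0/8 (H2) depth=8
  ? 97.48.0.6  path d0:H0→d1:-→d2:-→d3:-→d4:-→d5:-→d6:-→d7:-→d8:-→d9:-→d10:-→d11:-→d12:H2→d13:-  best=H2
  + 0.0.0.0/0 (H0) depth=0
  + 97.54.111.48/32 (H1) depth=32
  ? 97.48.9.76  path d0:H0→d1:-→d2:-→d3:-→d4:-→d5:-→d6:-→d7:-→d8:-→d9:-→d10:-→d11:-→d12:H2→d13:-  best=H2

== LOOKUPS ==
["H2","H1","H2","no-route","H1","H2","H2","H2","H2"]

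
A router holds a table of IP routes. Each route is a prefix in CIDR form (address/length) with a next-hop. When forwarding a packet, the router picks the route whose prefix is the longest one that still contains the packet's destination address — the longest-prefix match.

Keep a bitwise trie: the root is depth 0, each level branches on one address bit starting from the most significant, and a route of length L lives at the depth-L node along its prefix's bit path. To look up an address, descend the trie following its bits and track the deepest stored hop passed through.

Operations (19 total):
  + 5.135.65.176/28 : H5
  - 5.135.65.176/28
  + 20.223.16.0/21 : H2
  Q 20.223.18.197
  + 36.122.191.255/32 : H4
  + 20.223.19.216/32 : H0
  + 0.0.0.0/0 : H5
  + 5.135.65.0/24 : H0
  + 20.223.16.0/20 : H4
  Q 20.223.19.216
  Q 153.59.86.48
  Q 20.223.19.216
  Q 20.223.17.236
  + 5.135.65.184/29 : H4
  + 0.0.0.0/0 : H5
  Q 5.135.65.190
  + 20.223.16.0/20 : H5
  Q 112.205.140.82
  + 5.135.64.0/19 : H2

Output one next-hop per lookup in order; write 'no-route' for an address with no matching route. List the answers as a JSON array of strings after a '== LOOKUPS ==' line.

Trace:
  add 5.135.65.176/28 -> H5 at depth 28
  del 5.135.65.176/28 (clear depth 28)
  add 20.223.16.0/21 -> H2 at depth 21
  ? 20.223.18.197  path d0:-→d1:-→d2:-→d3:-→d4:-→d5:-→d6:-→d7:-→d8:-→d9:-→d10:-→d11:-→d12:-→d13:-→d14:-→d15:-→d16:-→d17:-→d18:-→d19:-→d20:-→d21:H2  best=H2
  add 36.122.191.255/32 -> H4 at depth 32
  add 20.223.19.216/32 -> H0 at depth 32
  add 0.0.0.0/0 -> H5 at depth 0
  add 5.135.65.0/24 -> H0 at depth 24
  add 20.223.16.0/20 -> H4 at depth 20
  ? 20.223.19.216  path d0:H5→d1:-→d2:-→d3:-→d4:-→d5:-→d6:-→d7:-→d8:-→d9:-→d10:-→d11:-→d12:-→d13:-→d14:-→d15:-→d16:-→d17:-→d18:-→d19:-→d20:H4→d21:H2→d22:-→d23:-→d24:-→d25:-→d26:-→d27:-→d28:-→d29:-→d30:-→d31:-→d32:H0  best=H0
  ? 153.59.86.48  path d0:H5  best=H5
  ? 20.223.19.216  path d0:H5→d1:-→d2:-→d3:-→d4:-→d5:-→d6:-→d7:-→d8:-→d9:-→d10:-→d11:-→d12:-→d13:-→d14:-→d15:-→d16:-→d17:-→d18:-→d19:-→d20:H4→d21:H2→d22:-→d23:-→d24:-→d25:-→d26:-→d27:-→d28:-→d29:-→d30:-→d31:-→d32:H0  best=H0
  ? 20.223.17.236  path d0:H5→d1:-→d2:-→d3:-→d4:-→d5:-→d6:-→d7:-→d8:-→d9:-→d10:-→d11:-→d12:-→d13:-→d14:-→d15:-→d16:-→d17:-→d18:-→d19:-→d20:H4→d21:H2→d22:-  best=H2
  add 5.135.65.184/29 -> H4 at depth 29
  add 0.0.0.0/0 -> H5 at depth 0
  ? 5.135.65.190  path d0:H5→d1:-→d2:-→d3:-→d4:-→d5:-→d6:-→d7:-→d8:-→d9:-→d10:-→d11:-→d12:-→d13:-→d14:-→d15:-→d16:-→d17:-→d18:-→d19:-→d20:-→d21:-→d22:-→d23:-→d24:H0→d25:-→d26:-→d27:-→d28:-→d29:H4  best=H4
  add 20.223.16.0/20 -> H5 at depth 20
  ? 112.205.140.82  path d0:H5→d1:-  best=H5
  add 5.135.64.0/19 -> H2 at depth 19

== LOOKUPS ==
["H2","H0","H5","H0","H2","H4","H5"]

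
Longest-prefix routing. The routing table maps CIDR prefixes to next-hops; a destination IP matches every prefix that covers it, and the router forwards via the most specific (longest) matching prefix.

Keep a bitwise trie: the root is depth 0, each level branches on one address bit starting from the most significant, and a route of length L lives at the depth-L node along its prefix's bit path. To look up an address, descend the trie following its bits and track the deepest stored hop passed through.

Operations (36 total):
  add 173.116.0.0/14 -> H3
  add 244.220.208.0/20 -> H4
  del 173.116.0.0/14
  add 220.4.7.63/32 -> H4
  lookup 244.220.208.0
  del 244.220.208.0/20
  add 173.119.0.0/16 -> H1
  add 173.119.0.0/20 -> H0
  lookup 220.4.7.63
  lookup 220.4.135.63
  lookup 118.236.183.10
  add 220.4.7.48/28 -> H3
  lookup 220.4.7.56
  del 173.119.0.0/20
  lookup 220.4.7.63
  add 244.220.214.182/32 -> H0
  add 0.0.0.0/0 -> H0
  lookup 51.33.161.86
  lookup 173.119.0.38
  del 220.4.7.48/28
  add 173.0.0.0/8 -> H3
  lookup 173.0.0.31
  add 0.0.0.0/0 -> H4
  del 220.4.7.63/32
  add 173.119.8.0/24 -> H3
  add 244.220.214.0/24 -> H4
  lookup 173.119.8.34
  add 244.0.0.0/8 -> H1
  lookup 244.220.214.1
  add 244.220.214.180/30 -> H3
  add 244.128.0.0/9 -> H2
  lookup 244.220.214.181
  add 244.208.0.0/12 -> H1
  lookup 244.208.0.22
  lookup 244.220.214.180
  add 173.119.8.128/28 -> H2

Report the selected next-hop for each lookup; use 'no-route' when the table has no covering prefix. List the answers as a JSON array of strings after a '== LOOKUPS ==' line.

Trace:
  add 173.116.0.0/14 -> H3 at depth 14
  add 244.220.208.0/20 -> H4 at depth 20
  - 173.116.0.0/14 clear@14
  add 220.4.7.63/32 -> H4 at depth 32
  ? 244.220.208.0  path d0:-→d1:-→d2:-→d3:-→d4:-→d5:-→d6:-→d7:-→d8:-→d9:-→d10:-→d11:-→d12:-→d13:-→d14:-→d15:-→d16:-→d17:-→d18:-→d19:-→d20:H4  best=H4
  - 244.220.208.0/20 clear@20
  add 173.119.0.0/16 -> H1 at depth 16
  add 173.119.0.0/20 -> H0 at depth 20
  ? 220.4.7.63  path d0:-→d1:-→d2:-→d3:-→d4:-→d5:-→d6:-→d7:-→d8:-→d9:-→d10:-→d11:-→d12:-→d13:-→d14:-→d15:-→d16:-→d17:-→d18:-→d19:-→d20:-→d21:-→d22:-→d23:-→d24:-→d25:-→d26:-→d27:-→d28:-→d29:-→d30:-→d31:-→d32:H4  best=H4
  ? 220.4.135.63  path d0:-→d1:-→d2:-→d3:-→d4:-→d5:-→d6:-→d7:-→d8:-→d9:-→d10:-→d11:-→d12:-→d13:-→d14:-→d15:-→d16:-  best=no-route
  ? 118.236.183.10  path d0:-  best=no-route
  add 220.4.7.48/28 -> H3 at depth 28
  ? 220.4.7.56  path d0:-→d1:-→d2:-→d3:-→d4:-→d5:-→d6:-→d7:-→d8:-→d9:-→d10:-→d11:-→d12:-→d13:-→d14:-→d15:-→d16:-→d17:-→d18:-→d19:-→d20:-→d21:-→d22:-→d23:-→d24:-→d25:-→d26:-→d27:-→d28:H3→d29:-  best=H3
  - 173.119.0.0/20 clear@20
  ? 220.4.7.63  path d0:-→d1:-→d2:-→d3:-→d4:-→d5:-→d6:-→d7:-→d8:-→d9:-→d10:-→d11:-→d12:-→d13:-→d14:-→d15:-→d16:-→d17:-→d18:-→d19:-→d20:-→d21:-→d22:-→d23:-→d24:-→d25:-→d26:-→d27:-→d28:H3→d29:-→d30:-→d31:-→d32:H4  best=H4
  add 244.220.214.182/32 -> H0 at depth 32
  add 0.0.0.0/0 -> H0 at depth 0
  ? 51.33.161.86  path d0:H0  best=H0
  ? 173.119.0.38  path d0:H0→d1:-→d2:-→d3:-→d4:-→d5:-→d6:-→d7:-→d8:-→d9:-→d10:-→d11:-→d12:-→d13:-→d14:-→d15:-→d16:H1→d17:-→d18:-→d19:-→d20:-  best=H1
  - 220.4.7.48/28 clear@28
  add 173.0.0.0/8 -> H3 at depth 8
  ? 173.0.0.31  path d0:H0→d1:-→d2:-→d3:-→d4:-→d5:-→d6:-→d7:-→d8:H3→d9:-  best=H3
  add 0.0.0.0/0 -> H4 at depth 0
  - 220.4.7.63/32 clear@32
  add 173.119.8.0/24 -> H3 at depth 24
  add 244.220.214.0/24 -> H4 at depth 24
  ? 173.119.8.34  path d0:H4→d1:-→d2:-→d3:-→d4:-→d5:-→d6:-→d7:-→d8:H3→d9:-→d10:-→d11:-→d12:-→d13:-→d14:-→d15:-→d16:H1→d17:-→d18:-→d19:-→d20:-→d21:-→d22:-→d23:-→d24:H3  best=H3
  add 244.0.0.0/8 -> H1 at depth 8
  ? 244.220.214.1  path d0:H4→d1:-→d2:-→d3:-→d4:-→d5:-→d6:-→d7:-→d8:H1→d9:-→d10:-→d11:-→d12:-→d13:-→d14:-→d15:-→d16:-→d17:-→d18:-→d19:-→d20:-→d21:-→d22:-→d23:-→d24:H4  best=H4
  add 244.220.214.180/30 -> H3 at depth 30
  add 244.128.0.0/9 -> H2 at depth 9
  ? 244.220.214.181  path d0:H4→d1:-→d2:-→d3:-→d4:-→d5:-→d6:-→d7:-→d8:H1→d9:H2→d10:-→d11:-→d12:-→d13:-→d14:-→d15:-→d16:-→d17:-→d18:-→d19:-→d20:-→d21:-→d22:-→d23:-→d24:H4→d25:-→d26:-→d27:-→d28:-→d29:-→d30:H3  best=H3
  add 244.208.0.0/12 -> H1 at depth 12
  ? 244.208.0.22  path d0:H4→d1:-→d2:-→d3:-→d4:-→d5:-→d6:-→d7:-→d8:H1→d9:H2→d10:-→d11:-→d12:H1  best=H1
  ? 244.220.214.180  path d0:H4→d1:-→d2:-→d3:-→d4:-→d5:-→d6:-→d7:-→d8:H1→d9:H2→d10:-→d11:-→d12:H1→d13:-→d14:-→d15:-→d16:-→d17:-→d18:-→d19:-→d20:-→d21:-→d22:-→d23:-→d24:H4→d25:-→d26:-→d27:-→d28:-→d29:-→d30:H3  best=H3
  add 173.119.8.128/28 -> H2 at depth 28

== LOOKUPS ==
["H4","H4","no-route","no-route","H3","H4","H0","H1","H3","H3","H4","H3","H1","H3"]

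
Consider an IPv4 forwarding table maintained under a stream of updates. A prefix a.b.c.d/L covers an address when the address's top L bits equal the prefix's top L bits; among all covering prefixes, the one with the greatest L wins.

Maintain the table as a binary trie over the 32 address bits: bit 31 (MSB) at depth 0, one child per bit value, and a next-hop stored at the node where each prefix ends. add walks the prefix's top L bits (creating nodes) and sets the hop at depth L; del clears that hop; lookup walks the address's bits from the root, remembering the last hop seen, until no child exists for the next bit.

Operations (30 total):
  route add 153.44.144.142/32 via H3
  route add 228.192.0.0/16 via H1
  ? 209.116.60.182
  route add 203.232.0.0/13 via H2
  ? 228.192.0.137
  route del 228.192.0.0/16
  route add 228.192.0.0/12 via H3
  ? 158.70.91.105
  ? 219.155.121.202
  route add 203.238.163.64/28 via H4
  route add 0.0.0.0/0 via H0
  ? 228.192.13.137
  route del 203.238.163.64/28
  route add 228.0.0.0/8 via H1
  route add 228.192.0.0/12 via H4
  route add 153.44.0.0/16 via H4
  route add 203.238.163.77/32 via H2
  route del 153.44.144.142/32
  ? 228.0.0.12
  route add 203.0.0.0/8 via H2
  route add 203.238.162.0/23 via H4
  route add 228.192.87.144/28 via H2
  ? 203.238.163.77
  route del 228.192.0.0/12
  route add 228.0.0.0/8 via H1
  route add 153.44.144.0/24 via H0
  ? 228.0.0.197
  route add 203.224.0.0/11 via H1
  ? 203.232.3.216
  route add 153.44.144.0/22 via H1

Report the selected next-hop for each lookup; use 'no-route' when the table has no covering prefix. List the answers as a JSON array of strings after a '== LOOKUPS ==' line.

Apply in order:
  + 153.44.144.142/32 (H3) depth=32
  + 228.192.0.0/16 (H1) depth=16
  ? 209.116.60.182  path d0:-→d1:-→d2:-  best=no-route
  + 203.232.0.0/13 (H2) depth=13
  ? 228.192.0.137  path d0:-→d1:-→d2:-→d3:-→d4:-→d5:-→d6:-→d7:-→d8:-→d9:-→d10:-→d11:-→d12:-→d13:-→d14:-→d15:-→d16:H1  best=H1
  - 228.192.0.0/16 clear@16
  + 228.192.0.0/12 (H3) depth=12
  ? 158.70.91.105  path d0:-→d1:-→d2:-→d3:-→d4:-→d5:-  best=no-route
  ? 219.155.121.202  path d0:-→d1:-→d2:-→d3:-  best=no-route
  + 203.238.163.64/28 (H4) depth=28
  + 0.0.0.0/0 (H0) depth=0
  ? 228.192.13.137  path d0:H0→d1:-→d2:-→d3:-→d4:-→d5:-→d6:-→d7:-→d8:-→d9:-→d10:-→d11:-→d12:H3→d13:-→d14:-→d15:-→d16:-  best=H3
  - 203.238.163.64/28 clear@28
  + 228.0.0.0/8 (H1) depth=8
  + 228.192.0.0/12 (H4) depth=12
  + 153.44.0.0/16 (H4) depth=16
  + 203.238.163.77/32 (H2) depth=32
  - 153.44.144.142/32 clear@32
  ? 228.0.0.12  path d0:H0→d1:-→d2:-→d3:-→d4:-→d5:-→d6:-→d7:-→d8:H1  best=H1
  + 203.0.0.0/8 (H2) depth=8
  + 203.238.162.0/23 (H4) depth=23
  + 228.192.87.144/28 (H2) depth=28
  ? 203.238.163.77  path d0:H0→d1:-→d2:-→d3:-→d4:-→d5:-→d6:-→d7:-→d8:H2→d9:-→d10:-→d11:-→d12:-→d13:H2→d14:-→d15:-→d16:-→d17:-→d18:-→d19:-→d20:-→d21:-→d22:-→d23:H4→d24:-→d25:-→d26:-→d27:-→d28:-→d29:-→d30:-→d31:-→d32:H2  best=H2
  - 228.192.0.0/12 clear@12
  + 228.0.0.0/8 (H1) depth=8
  + 153.44.144.0/24 (H0) depth=24
  ? 228.0.0.197  path d0:H0→d1:-→d2:-→d3:-→d4:-→d5:-→d6:-→d7:-→d8:H1  best=H1
  + 203.224.0.0/11 (H1) depth=11
  ? 203.232.3.216  path d0:H0→d1:-→d2:-→d3:-→d4:-→d5:-→d6:-→d7:-→d8:H2→d9:-→d10:-→d11:H1→d12:-→d13:H2  best=H2
  + 153.44.144.0/22 (H1) depth=22

== LOOKUPS ==
["no-route","H1","no-route","no-route","H3","H1","H2","H1","H2"]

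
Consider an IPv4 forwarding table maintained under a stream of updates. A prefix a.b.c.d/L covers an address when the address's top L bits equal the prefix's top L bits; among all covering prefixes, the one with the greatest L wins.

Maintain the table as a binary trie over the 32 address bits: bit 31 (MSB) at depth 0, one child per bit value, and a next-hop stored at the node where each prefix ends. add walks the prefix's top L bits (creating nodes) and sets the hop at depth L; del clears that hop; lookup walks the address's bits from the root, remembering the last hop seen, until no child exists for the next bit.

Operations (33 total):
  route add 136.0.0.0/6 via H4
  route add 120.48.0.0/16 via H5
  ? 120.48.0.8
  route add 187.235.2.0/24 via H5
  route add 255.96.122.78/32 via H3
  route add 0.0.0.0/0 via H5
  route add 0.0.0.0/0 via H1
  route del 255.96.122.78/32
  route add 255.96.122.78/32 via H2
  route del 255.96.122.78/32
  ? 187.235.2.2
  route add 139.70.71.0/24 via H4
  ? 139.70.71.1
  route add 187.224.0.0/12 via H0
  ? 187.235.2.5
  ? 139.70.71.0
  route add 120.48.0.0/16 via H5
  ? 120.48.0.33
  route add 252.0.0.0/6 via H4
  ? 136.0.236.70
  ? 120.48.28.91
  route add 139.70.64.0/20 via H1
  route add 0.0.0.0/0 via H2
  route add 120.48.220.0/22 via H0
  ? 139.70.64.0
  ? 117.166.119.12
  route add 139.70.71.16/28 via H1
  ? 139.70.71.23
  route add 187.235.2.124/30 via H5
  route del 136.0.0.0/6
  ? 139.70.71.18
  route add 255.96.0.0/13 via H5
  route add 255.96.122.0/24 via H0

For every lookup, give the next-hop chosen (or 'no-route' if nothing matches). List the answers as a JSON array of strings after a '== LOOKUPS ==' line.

Process each operation:
  + 136.0.0.0/6 (H4) depth=6
  + 120.48.0.0/16 (H5) depth=16
  lookup 120.48.0.8: bits 0111100000110000 walk d0:-→d1:-→d2:-→d3:-→d4:-→d5:-→d6:-→d7:-→d8:-→d9:-→d10:-→d11:-→d12:-→d13:-→d14:-→d15:-→d16:H5 -> H5
  + 187.235.2.0/24 (H5) depth=24
  + 255.96.122.78/32 (H3) depth=32
  + 0.0.0.0/0 (H5) depth=0
  + 0.0.0.0/0 (H1) depth=0
  del 255.96.122.78/32 (clear depth 32)
  + 255.96.122.78/32 (H2) depth=32
  del 255.96.122.78/32 (clear depth 32)
  lookup 187.235.2.2: bits 101110111110101100000010 walk d0:H1→d1:-→d2:-→d3:-→d4:-→d5:-→d6:-→d7:-→d8:-→d9:-→d10:-→d11:-→d12:-→d13:-→d14:-→d15:-→d16:-→d17:-→d18:-→d19:-→d20:-→d21:-→d22:-→d23:-→d24:H5 -> H5
  + 139.70.71.0/24 (H4) depth=24
  lookup 139.70.71.1: bits 100010110100011001000111 walk d0:H1→d1:-→d2:-→d3:-→d4:-→d5:-→d6:H4→d7:-→d8:-→d9:-→d10:-→d11:-→d12:-→d13:-→d14:-→d15:-→d16:-→d17:-→d18:-→d19:-→d20:-→d21:-→d22:-→d23:-→d24:H4 -> H4
  + 187.224.0.0/12 (H0) depth=12
  lookup 187.235.2.5: bits 101110111110101100000010 walk d0:H1→d1:-→d2:-→d3:-→d4:-→d5:-→d6:-→d7:-→d8:-→d9:-→d10:-→d11:-→d12:H0→d13:-→d14:-→d15:-→d16:-→d17:-→d18:-→d19:-→d20:-→d21:-→d22:-→d23:-→d24:H5 -> H5
  lookup 139.70.71.0: bits 100010110100011001000111 walk d0:H1→d1:-→d2:-→d3:-→d4:-→d5:-→d6:H4→d7:-→d8:-→d9:-→d10:-→d11:-→d12:-→d13:-→d14:-→d15:-→d16:-→d17:-→d18:-→d19:-→d20:-→d21:-→d22:-→d23:-→d24:H4 -> H4
  + 120.48.0.0/16 (H5) depth=16
  lookup 120.48.0.33: bits 0111100000110000 walk d0:H1→d1:-→d2:-→d3:-→d4:-→d5:-→d6:-→d7:-→d8:-→d9:-→d10:-→d11:-→d12:-→d13:-→d14:-→d15:-→d16:H5 -> H5
  + 252.0.0.0/6 (H4) depth=6
  lookup 136.0.236.70: bits 100010 walk d0:H1→d1:-→d2:-→d3:-→d4:-→d5:-→d6:H4 -> H4
  lookup 120.48.28.91: bits 0111100000110000 walk d0:H1→d1:-→d2:-→d3:-→d4:-→d5:-→d6:-→d7:-→d8:-→d9:-→d10:-→d11:-→d12:-→d13:-→d14:-→d15:-→d16:H5 -> H5
  + 139.70.64.0/20 (H1) depth=20
  + 0.0.0.0/0 (H2) depth=0
  + 120.48.220.0/22 (H0) depth=22
  lookup 139.70.64.0: bits 100010110100011001000 walk d0:H2→d1:-→d2:-→d3:-→d4:-→d5:-→d6:H4→d7:-→d8:-→d9:-→d10:-→d11:-→d12:-→d13:-→d14:-→d15:-→d16:-→d17:-→d18:-→d19:-→d20:H1→d21:- -> H1
  lookup 117.166.119.12: bits 0111 walk d0:H2→d1:-→d2:-→d3:-→d4:- -> H2
  + 139.70.71.16/28 (H1) depth=28
  lookup 139.70.71.23: bits 1000101101000110010001110001 walk d0:H2→d1:-→d2:-→d3:-→d4:-→d5:-→d6:H4→d7:-→d8:-→d9:-→d10:-→d11:-→d12:-→d13:-→d14:-→d15:-→d16:-→d17:-→d18:-→d19:-→d20:H1→d21:-→d22:-→d23:-→d24:H4→d25:-→d26:-→d27:-→d28:H1 -> H1
  + 187.235.2.124/30 (H5) depth=30
  del 136.0.0.0/6 (clear depth 6)
  lookup 139.70.71.18: bits 1000101101000110010001110001 walk d0:H2→d1:-→d2:-→d3:-→d4:-→d5:-→d6:-→d7:-→d8:-→d9:-→d10:-→d11:-→d12:-→d13:-→d14:-→d15:-→d16:-→d17:-→d18:-→d19:-→d20:H1→d21:-→d22:-→d23:-→d24:H4→d25:-→d26:-→d27:-→d28:H1 -> H1
  + 255.96.0.0/13 (H5) depth=13
  + 255.96.122.0/24 (H0) depth=24

== LOOKUPS ==
["H5","H5","H4","H5","H4","H5","H4","H5","H1","H2","H1","H1"]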